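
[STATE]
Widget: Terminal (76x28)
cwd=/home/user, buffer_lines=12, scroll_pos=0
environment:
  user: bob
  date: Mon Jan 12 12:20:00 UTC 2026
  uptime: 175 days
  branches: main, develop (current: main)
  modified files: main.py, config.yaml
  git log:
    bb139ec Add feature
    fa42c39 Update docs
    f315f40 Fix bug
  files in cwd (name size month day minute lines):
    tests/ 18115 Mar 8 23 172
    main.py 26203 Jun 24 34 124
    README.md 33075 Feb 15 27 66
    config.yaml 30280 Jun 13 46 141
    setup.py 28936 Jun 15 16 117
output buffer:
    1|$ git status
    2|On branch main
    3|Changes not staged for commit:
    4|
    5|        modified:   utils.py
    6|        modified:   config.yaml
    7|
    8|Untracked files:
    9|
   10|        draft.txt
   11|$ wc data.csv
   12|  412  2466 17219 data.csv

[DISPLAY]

$ git status                                                                
On branch main                                                              
Changes not staged for commit:                                              
                                                                            
        modified:   utils.py                                                
        modified:   config.yaml                                             
                                                                            
Untracked files:                                                            
                                                                            
        draft.txt                                                           
$ wc data.csv                                                               
  412  2466 17219 data.csv                                                  
$ █                                                                         
                                                                            
                                                                            
                                                                            
                                                                            
                                                                            
                                                                            
                                                                            
                                                                            
                                                                            
                                                                            
                                                                            
                                                                            
                                                                            
                                                                            
                                                                            


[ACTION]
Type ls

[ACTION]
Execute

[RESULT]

$ git status                                                                
On branch main                                                              
Changes not staged for commit:                                              
                                                                            
        modified:   utils.py                                                
        modified:   config.yaml                                             
                                                                            
Untracked files:                                                            
                                                                            
        draft.txt                                                           
$ wc data.csv                                                               
  412  2466 17219 data.csv                                                  
$ ls                                                                        
tests/  main.py  README.md  config.yaml  setup.py                           
$ █                                                                         
                                                                            
                                                                            
                                                                            
                                                                            
                                                                            
                                                                            
                                                                            
                                                                            
                                                                            
                                                                            
                                                                            
                                                                            
                                                                            


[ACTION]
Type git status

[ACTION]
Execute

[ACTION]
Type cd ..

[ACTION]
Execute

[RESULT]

$ git status                                                                
On branch main                                                              
Changes not staged for commit:                                              
                                                                            
        modified:   utils.py                                                
        modified:   config.yaml                                             
                                                                            
Untracked files:                                                            
                                                                            
        draft.txt                                                           
$ wc data.csv                                                               
  412  2466 17219 data.csv                                                  
$ ls                                                                        
tests/  main.py  README.md  config.yaml  setup.py                           
$ git status                                                                
On branch main                                                              
Changes not staged for commit:                                              
                                                                            
        modified:   main.py                                                 
        modified:   config.yaml                                             
$ cd ..                                                                     
                                                                            
$ █                                                                         
                                                                            
                                                                            
                                                                            
                                                                            
                                                                            


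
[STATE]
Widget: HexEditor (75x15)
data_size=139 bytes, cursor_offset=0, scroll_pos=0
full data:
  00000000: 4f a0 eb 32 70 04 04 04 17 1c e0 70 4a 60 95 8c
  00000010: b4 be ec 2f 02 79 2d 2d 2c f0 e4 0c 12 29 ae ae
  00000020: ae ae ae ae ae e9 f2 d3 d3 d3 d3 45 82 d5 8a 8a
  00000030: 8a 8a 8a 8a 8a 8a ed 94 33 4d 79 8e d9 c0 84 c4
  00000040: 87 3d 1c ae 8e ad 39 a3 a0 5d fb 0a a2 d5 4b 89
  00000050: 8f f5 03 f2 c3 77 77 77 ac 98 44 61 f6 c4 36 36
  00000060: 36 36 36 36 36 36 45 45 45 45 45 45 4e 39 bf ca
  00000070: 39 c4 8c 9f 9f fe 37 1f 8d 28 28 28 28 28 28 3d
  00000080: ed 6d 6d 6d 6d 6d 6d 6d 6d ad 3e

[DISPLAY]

00000000  4F a0 eb 32 70 04 04 04  17 1c e0 70 4a 60 95 8c  |O..2p......pJ`
00000010  b4 be ec 2f 02 79 2d 2d  2c f0 e4 0c 12 29 ae ae  |.../.y--,....)
00000020  ae ae ae ae ae e9 f2 d3  d3 d3 d3 45 82 d5 8a 8a  |...........E..
00000030  8a 8a 8a 8a 8a 8a ed 94  33 4d 79 8e d9 c0 84 c4  |........3My...
00000040  87 3d 1c ae 8e ad 39 a3  a0 5d fb 0a a2 d5 4b 89  |.=....9..]....
00000050  8f f5 03 f2 c3 77 77 77  ac 98 44 61 f6 c4 36 36  |.....www..Da..
00000060  36 36 36 36 36 36 45 45  45 45 45 45 4e 39 bf ca  |666666EEEEEEN9
00000070  39 c4 8c 9f 9f fe 37 1f  8d 28 28 28 28 28 28 3d  |9.....7..(((((
00000080  ed 6d 6d 6d 6d 6d 6d 6d  6d ad 3e                 |.mmmmmmmm.>   
                                                                           
                                                                           
                                                                           
                                                                           
                                                                           
                                                                           


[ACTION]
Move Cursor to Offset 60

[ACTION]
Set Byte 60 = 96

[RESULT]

00000000  4f a0 eb 32 70 04 04 04  17 1c e0 70 4a 60 95 8c  |O..2p......pJ`
00000010  b4 be ec 2f 02 79 2d 2d  2c f0 e4 0c 12 29 ae ae  |.../.y--,....)
00000020  ae ae ae ae ae e9 f2 d3  d3 d3 d3 45 82 d5 8a 8a  |...........E..
00000030  8a 8a 8a 8a 8a 8a ed 94  33 4d 79 8e 96 c0 84 c4  |........3My...
00000040  87 3d 1c ae 8e ad 39 a3  a0 5d fb 0a a2 d5 4b 89  |.=....9..]....
00000050  8f f5 03 f2 c3 77 77 77  ac 98 44 61 f6 c4 36 36  |.....www..Da..
00000060  36 36 36 36 36 36 45 45  45 45 45 45 4e 39 bf ca  |666666EEEEEEN9
00000070  39 c4 8c 9f 9f fe 37 1f  8d 28 28 28 28 28 28 3d  |9.....7..(((((
00000080  ed 6d 6d 6d 6d 6d 6d 6d  6d ad 3e                 |.mmmmmmmm.>   
                                                                           
                                                                           
                                                                           
                                                                           
                                                                           
                                                                           


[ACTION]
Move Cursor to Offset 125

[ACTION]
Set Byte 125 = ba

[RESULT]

00000000  4f a0 eb 32 70 04 04 04  17 1c e0 70 4a 60 95 8c  |O..2p......pJ`
00000010  b4 be ec 2f 02 79 2d 2d  2c f0 e4 0c 12 29 ae ae  |.../.y--,....)
00000020  ae ae ae ae ae e9 f2 d3  d3 d3 d3 45 82 d5 8a 8a  |...........E..
00000030  8a 8a 8a 8a 8a 8a ed 94  33 4d 79 8e 96 c0 84 c4  |........3My...
00000040  87 3d 1c ae 8e ad 39 a3  a0 5d fb 0a a2 d5 4b 89  |.=....9..]....
00000050  8f f5 03 f2 c3 77 77 77  ac 98 44 61 f6 c4 36 36  |.....www..Da..
00000060  36 36 36 36 36 36 45 45  45 45 45 45 4e 39 bf ca  |666666EEEEEEN9
00000070  39 c4 8c 9f 9f fe 37 1f  8d 28 28 28 28 BA 28 3d  |9.....7..((((.
00000080  ed 6d 6d 6d 6d 6d 6d 6d  6d ad 3e                 |.mmmmmmmm.>   
                                                                           
                                                                           
                                                                           
                                                                           
                                                                           
                                                                           


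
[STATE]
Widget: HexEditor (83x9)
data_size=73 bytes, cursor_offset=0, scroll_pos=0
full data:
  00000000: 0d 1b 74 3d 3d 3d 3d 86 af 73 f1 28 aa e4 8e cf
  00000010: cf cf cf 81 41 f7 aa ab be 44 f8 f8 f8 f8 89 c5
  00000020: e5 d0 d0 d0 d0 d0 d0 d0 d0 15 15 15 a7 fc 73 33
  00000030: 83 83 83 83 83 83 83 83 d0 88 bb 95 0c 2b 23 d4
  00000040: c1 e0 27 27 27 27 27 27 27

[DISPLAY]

00000000  0D 1b 74 3d 3d 3d 3d 86  af 73 f1 28 aa e4 8e cf  |..t====..s.(....|     
00000010  cf cf cf 81 41 f7 aa ab  be 44 f8 f8 f8 f8 89 c5  |....A....D......|     
00000020  e5 d0 d0 d0 d0 d0 d0 d0  d0 15 15 15 a7 fc 73 33  |..............s3|     
00000030  83 83 83 83 83 83 83 83  d0 88 bb 95 0c 2b 23 d4  |.............+#.|     
00000040  c1 e0 27 27 27 27 27 27  27                       |..'''''''       |     
                                                                                   
                                                                                   
                                                                                   
                                                                                   


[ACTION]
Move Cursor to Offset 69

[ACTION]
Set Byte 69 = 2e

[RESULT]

00000000  0d 1b 74 3d 3d 3d 3d 86  af 73 f1 28 aa e4 8e cf  |..t====..s.(....|     
00000010  cf cf cf 81 41 f7 aa ab  be 44 f8 f8 f8 f8 89 c5  |....A....D......|     
00000020  e5 d0 d0 d0 d0 d0 d0 d0  d0 15 15 15 a7 fc 73 33  |..............s3|     
00000030  83 83 83 83 83 83 83 83  d0 88 bb 95 0c 2b 23 d4  |.............+#.|     
00000040  c1 e0 27 27 27 2E 27 27  27                       |..'''.'''       |     
                                                                                   
                                                                                   
                                                                                   
                                                                                   


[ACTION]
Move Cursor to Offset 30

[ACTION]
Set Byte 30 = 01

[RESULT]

00000000  0d 1b 74 3d 3d 3d 3d 86  af 73 f1 28 aa e4 8e cf  |..t====..s.(....|     
00000010  cf cf cf 81 41 f7 aa ab  be 44 f8 f8 f8 f8 01 c5  |....A....D......|     
00000020  e5 d0 d0 d0 d0 d0 d0 d0  d0 15 15 15 a7 fc 73 33  |..............s3|     
00000030  83 83 83 83 83 83 83 83  d0 88 bb 95 0c 2b 23 d4  |.............+#.|     
00000040  c1 e0 27 27 27 2e 27 27  27                       |..'''.'''       |     
                                                                                   
                                                                                   
                                                                                   
                                                                                   


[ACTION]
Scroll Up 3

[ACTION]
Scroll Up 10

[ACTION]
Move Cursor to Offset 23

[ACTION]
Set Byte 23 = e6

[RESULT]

00000000  0d 1b 74 3d 3d 3d 3d 86  af 73 f1 28 aa e4 8e cf  |..t====..s.(....|     
00000010  cf cf cf 81 41 f7 aa E6  be 44 f8 f8 f8 f8 01 c5  |....A....D......|     
00000020  e5 d0 d0 d0 d0 d0 d0 d0  d0 15 15 15 a7 fc 73 33  |..............s3|     
00000030  83 83 83 83 83 83 83 83  d0 88 bb 95 0c 2b 23 d4  |.............+#.|     
00000040  c1 e0 27 27 27 2e 27 27  27                       |..'''.'''       |     
                                                                                   
                                                                                   
                                                                                   
                                                                                   


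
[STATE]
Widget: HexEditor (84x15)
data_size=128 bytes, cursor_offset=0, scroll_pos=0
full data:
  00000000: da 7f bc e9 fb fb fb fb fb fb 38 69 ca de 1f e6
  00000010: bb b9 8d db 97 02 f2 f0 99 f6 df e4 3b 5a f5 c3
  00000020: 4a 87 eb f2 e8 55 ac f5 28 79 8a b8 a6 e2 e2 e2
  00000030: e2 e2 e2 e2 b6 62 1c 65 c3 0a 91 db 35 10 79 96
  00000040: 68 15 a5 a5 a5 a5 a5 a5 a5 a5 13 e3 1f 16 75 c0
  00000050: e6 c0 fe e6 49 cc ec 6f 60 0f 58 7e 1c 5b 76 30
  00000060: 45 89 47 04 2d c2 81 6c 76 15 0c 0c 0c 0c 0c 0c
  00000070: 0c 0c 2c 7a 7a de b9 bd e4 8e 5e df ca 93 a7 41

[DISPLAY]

00000000  DA 7f bc e9 fb fb fb fb  fb fb 38 69 ca de 1f e6  |..........8i....|      
00000010  bb b9 8d db 97 02 f2 f0  99 f6 df e4 3b 5a f5 c3  |............;Z..|      
00000020  4a 87 eb f2 e8 55 ac f5  28 79 8a b8 a6 e2 e2 e2  |J....U..(y......|      
00000030  e2 e2 e2 e2 b6 62 1c 65  c3 0a 91 db 35 10 79 96  |.....b.e....5.y.|      
00000040  68 15 a5 a5 a5 a5 a5 a5  a5 a5 13 e3 1f 16 75 c0  |h.............u.|      
00000050  e6 c0 fe e6 49 cc ec 6f  60 0f 58 7e 1c 5b 76 30  |....I..o`.X~.[v0|      
00000060  45 89 47 04 2d c2 81 6c  76 15 0c 0c 0c 0c 0c 0c  |E.G.-..lv.......|      
00000070  0c 0c 2c 7a 7a de b9 bd  e4 8e 5e df ca 93 a7 41  |..,zz.....^....A|      
                                                                                    
                                                                                    
                                                                                    
                                                                                    
                                                                                    
                                                                                    
                                                                                    


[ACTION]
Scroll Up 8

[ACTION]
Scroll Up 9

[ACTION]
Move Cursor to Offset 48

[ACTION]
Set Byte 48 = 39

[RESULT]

00000000  da 7f bc e9 fb fb fb fb  fb fb 38 69 ca de 1f e6  |..........8i....|      
00000010  bb b9 8d db 97 02 f2 f0  99 f6 df e4 3b 5a f5 c3  |............;Z..|      
00000020  4a 87 eb f2 e8 55 ac f5  28 79 8a b8 a6 e2 e2 e2  |J....U..(y......|      
00000030  39 e2 e2 e2 b6 62 1c 65  c3 0a 91 db 35 10 79 96  |9....b.e....5.y.|      
00000040  68 15 a5 a5 a5 a5 a5 a5  a5 a5 13 e3 1f 16 75 c0  |h.............u.|      
00000050  e6 c0 fe e6 49 cc ec 6f  60 0f 58 7e 1c 5b 76 30  |....I..o`.X~.[v0|      
00000060  45 89 47 04 2d c2 81 6c  76 15 0c 0c 0c 0c 0c 0c  |E.G.-..lv.......|      
00000070  0c 0c 2c 7a 7a de b9 bd  e4 8e 5e df ca 93 a7 41  |..,zz.....^....A|      
                                                                                    
                                                                                    
                                                                                    
                                                                                    
                                                                                    
                                                                                    
                                                                                    


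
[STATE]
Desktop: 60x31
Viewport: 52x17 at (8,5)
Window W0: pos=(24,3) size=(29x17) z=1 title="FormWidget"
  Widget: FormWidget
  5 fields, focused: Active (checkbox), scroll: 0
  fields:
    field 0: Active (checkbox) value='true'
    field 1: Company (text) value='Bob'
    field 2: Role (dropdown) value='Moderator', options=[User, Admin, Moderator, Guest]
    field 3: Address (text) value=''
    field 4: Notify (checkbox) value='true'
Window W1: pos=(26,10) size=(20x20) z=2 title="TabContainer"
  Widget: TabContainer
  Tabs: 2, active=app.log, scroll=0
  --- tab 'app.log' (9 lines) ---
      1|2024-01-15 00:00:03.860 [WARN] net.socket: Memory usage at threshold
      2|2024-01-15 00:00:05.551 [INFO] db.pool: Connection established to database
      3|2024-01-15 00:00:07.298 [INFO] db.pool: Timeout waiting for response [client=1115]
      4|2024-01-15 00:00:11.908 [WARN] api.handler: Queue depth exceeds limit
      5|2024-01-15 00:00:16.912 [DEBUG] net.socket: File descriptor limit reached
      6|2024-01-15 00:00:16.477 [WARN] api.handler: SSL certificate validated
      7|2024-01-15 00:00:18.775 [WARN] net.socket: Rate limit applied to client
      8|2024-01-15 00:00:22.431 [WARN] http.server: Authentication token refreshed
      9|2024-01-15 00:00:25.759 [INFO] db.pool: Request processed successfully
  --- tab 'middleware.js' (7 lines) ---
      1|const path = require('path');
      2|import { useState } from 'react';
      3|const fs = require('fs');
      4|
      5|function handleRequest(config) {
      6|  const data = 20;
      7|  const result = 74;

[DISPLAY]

                ┠───────────────────────────┨       
                ┃> Active:     [x]          ┃       
                ┃  Company:    [Bob        ]┃       
                ┃  Role:       [Moderator ▼]┃       
                ┃  Address:    [           ]┃       
                ┃ ┏━━━━━━━━━━━━━━━━━━┓      ┃       
                ┃ ┃ TabContainer     ┃      ┃       
                ┃ ┠──────────────────┨      ┃       
                ┃ ┃[app.log]│ middlew┃      ┃       
                ┃ ┃──────────────────┃      ┃       
                ┃ ┃2024-01-15 00:00:0┃      ┃       
                ┃ ┃2024-01-15 00:00:0┃      ┃       
                ┃ ┃2024-01-15 00:00:0┃      ┃       
                ┃ ┃2024-01-15 00:00:1┃      ┃       
                ┗━┃2024-01-15 00:00:1┃━━━━━━┛       
                  ┃2024-01-15 00:00:1┃              
                  ┃2024-01-15 00:00:1┃              


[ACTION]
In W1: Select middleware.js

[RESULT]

                ┠───────────────────────────┨       
                ┃> Active:     [x]          ┃       
                ┃  Company:    [Bob        ]┃       
                ┃  Role:       [Moderator ▼]┃       
                ┃  Address:    [           ]┃       
                ┃ ┏━━━━━━━━━━━━━━━━━━┓      ┃       
                ┃ ┃ TabContainer     ┃      ┃       
                ┃ ┠──────────────────┨      ┃       
                ┃ ┃ app.log │[middlew┃      ┃       
                ┃ ┃──────────────────┃      ┃       
                ┃ ┃const path = requi┃      ┃       
                ┃ ┃import { useState ┃      ┃       
                ┃ ┃const fs = require┃      ┃       
                ┃ ┃                  ┃      ┃       
                ┗━┃function handleReq┃━━━━━━┛       
                  ┃  const data = 20;┃              
                  ┃  const result = 7┃              


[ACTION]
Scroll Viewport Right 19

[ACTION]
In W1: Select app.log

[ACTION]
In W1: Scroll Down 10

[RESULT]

                ┠───────────────────────────┨       
                ┃> Active:     [x]          ┃       
                ┃  Company:    [Bob        ]┃       
                ┃  Role:       [Moderator ▼]┃       
                ┃  Address:    [           ]┃       
                ┃ ┏━━━━━━━━━━━━━━━━━━┓      ┃       
                ┃ ┃ TabContainer     ┃      ┃       
                ┃ ┠──────────────────┨      ┃       
                ┃ ┃[app.log]│ middlew┃      ┃       
                ┃ ┃──────────────────┃      ┃       
                ┃ ┃2024-01-15 00:00:2┃      ┃       
                ┃ ┃                  ┃      ┃       
                ┃ ┃                  ┃      ┃       
                ┃ ┃                  ┃      ┃       
                ┗━┃                  ┃━━━━━━┛       
                  ┃                  ┃              
                  ┃                  ┃              


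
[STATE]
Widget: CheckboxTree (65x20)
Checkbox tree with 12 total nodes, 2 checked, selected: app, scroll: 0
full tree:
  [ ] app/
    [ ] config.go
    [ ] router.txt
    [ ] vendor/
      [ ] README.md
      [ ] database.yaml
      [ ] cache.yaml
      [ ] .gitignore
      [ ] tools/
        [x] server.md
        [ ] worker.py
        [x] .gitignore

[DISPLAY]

>[-] app/                                                        
   [ ] config.go                                                 
   [ ] router.txt                                                
   [-] vendor/                                                   
     [ ] README.md                                               
     [ ] database.yaml                                           
     [ ] cache.yaml                                              
     [ ] .gitignore                                              
     [-] tools/                                                  
       [x] server.md                                             
       [ ] worker.py                                             
       [x] .gitignore                                            
                                                                 
                                                                 
                                                                 
                                                                 
                                                                 
                                                                 
                                                                 
                                                                 


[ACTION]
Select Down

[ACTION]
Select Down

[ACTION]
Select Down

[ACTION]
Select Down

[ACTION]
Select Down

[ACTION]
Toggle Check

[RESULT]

 [-] app/                                                        
   [ ] config.go                                                 
   [ ] router.txt                                                
   [-] vendor/                                                   
     [ ] README.md                                               
>    [x] database.yaml                                           
     [ ] cache.yaml                                              
     [ ] .gitignore                                              
     [-] tools/                                                  
       [x] server.md                                             
       [ ] worker.py                                             
       [x] .gitignore                                            
                                                                 
                                                                 
                                                                 
                                                                 
                                                                 
                                                                 
                                                                 
                                                                 


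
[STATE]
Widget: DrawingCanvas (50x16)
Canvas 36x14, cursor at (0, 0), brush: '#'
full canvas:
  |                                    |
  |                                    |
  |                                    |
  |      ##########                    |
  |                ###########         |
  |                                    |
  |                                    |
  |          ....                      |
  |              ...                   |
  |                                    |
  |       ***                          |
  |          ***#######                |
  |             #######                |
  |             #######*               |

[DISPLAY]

+                                                 
                                                  
                                                  
      ##########                                  
                ###########                       
                                                  
                                                  
          ....                                    
              ...                                 
                                                  
       ***                                        
          ***#######                              
             #######                              
             #######*                             
                                                  
                                                  


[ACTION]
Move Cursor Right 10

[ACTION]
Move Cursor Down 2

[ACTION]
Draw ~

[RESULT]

                                                  
                                                  
          ~                                       
      ##########                                  
                ###########                       
                                                  
                                                  
          ....                                    
              ...                                 
                                                  
       ***                                        
          ***#######                              
             #######                              
             #######*                             
                                                  
                                                  


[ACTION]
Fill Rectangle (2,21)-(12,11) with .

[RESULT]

                                                  
                                                  
          ~...........                            
      #####...........                            
           ...........#####                       
           ...........                            
           ...........                            
          ............                            
           ...........                            
           ...........                            
       *** ...........                            
          *...........                            
           ...........                            
             #######*                             
                                                  
                                                  


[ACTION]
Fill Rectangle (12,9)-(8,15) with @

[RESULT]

                                                  
                                                  
          ~...........                            
      #####...........                            
           ...........#####                       
           ...........                            
           ...........                            
          ............                            
         @@@@@@@......                            
         @@@@@@@......                            
       **@@@@@@@......                            
         @@@@@@@......                            
         @@@@@@@......                            
             #######*                             
                                                  
                                                  


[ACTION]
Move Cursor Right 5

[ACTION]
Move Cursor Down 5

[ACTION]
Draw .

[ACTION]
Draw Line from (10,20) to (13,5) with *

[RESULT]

                                                  
                                                  
          ~...........                            
      #####...........                            
           ...........#####                       
           ...........                            
           ...........                            
          ............                            
         @@@@@@@......                            
         @@@@@@@......                            
       **@@@@@@@..***.                            
         @@@@*****....                            
        *****@@@......                            
     ***     #######*                             
                                                  
                                                  


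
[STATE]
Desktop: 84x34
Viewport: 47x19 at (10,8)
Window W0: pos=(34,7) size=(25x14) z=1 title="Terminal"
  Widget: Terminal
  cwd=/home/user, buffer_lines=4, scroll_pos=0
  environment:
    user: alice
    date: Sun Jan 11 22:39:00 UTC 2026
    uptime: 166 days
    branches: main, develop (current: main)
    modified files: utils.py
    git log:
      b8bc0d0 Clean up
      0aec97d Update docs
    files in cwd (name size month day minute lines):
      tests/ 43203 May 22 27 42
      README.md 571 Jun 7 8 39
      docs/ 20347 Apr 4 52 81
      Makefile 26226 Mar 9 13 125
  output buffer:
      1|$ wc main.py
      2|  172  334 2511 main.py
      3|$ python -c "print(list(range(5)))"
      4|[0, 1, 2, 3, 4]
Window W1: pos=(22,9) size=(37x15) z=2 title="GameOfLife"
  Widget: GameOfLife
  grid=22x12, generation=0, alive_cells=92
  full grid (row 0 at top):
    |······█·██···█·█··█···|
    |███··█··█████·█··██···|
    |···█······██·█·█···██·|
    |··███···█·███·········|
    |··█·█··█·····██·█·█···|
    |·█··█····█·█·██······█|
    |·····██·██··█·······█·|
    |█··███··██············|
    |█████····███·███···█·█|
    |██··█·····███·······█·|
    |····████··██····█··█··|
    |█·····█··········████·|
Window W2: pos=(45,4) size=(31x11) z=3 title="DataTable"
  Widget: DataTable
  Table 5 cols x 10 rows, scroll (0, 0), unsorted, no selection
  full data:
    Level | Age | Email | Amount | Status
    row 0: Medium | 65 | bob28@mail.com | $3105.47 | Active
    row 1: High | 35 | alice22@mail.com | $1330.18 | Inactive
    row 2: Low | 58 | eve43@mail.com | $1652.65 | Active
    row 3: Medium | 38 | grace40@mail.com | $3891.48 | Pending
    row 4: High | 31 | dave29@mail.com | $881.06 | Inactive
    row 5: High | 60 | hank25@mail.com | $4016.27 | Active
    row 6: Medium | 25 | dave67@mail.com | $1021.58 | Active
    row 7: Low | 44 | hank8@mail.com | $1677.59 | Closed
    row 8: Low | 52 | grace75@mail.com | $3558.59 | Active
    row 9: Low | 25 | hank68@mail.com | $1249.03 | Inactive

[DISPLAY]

                        ┃ Terminal ┃──────┼───┼
            ┏━━━━━━━━━━━━━━━━━━━━━━┃Medium│65 │
            ┃ GameOfLife           ┃High  │35 │
            ┠──────────────────────┃Low   │58 │
            ┃Gen: 0                ┃Medium│38 │
            ┃███··█··█████·█··██···┃High  │31 │
            ┃···█······██·█·█···██·┗━━━━━━━━━━━
            ┃··███···█·███·········            
            ┃··█·█··█·····██·█·█···            
            ┃·█··█····█·█·██······█            
            ┃·····██·██··█·······█·            
            ┃█··███··██············            
            ┃█████····███·███···█·█            
            ┃██··█·····███·······█·            
            ┃····████··██····█··█··            
            ┗━━━━━━━━━━━━━━━━━━━━━━━━━━━━━━━━━━
                                               
                                               
                                               


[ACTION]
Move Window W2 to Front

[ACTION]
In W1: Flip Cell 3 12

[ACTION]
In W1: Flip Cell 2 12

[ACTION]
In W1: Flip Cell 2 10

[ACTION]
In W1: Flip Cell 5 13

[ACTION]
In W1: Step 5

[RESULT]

                        ┃ Terminal ┃──────┼───┼
            ┏━━━━━━━━━━━━━━━━━━━━━━┃Medium│65 │
            ┃ GameOfLife           ┃High  │35 │
            ┠──────────────────────┃Low   │58 │
            ┃Gen: 5                ┃Medium│38 │
            ┃█·············█·█·····┃High  │31 │
            ┃█··············█··██··┗━━━━━━━━━━━
            ┃█·█·██·········█···█··            
            ┃██·██·····██······█···            
            ┃··█·███·····█·█·█·····            
            ┃·····███··███·██······            
            ┃······█·····██··█···█·            
            ┃·····█·█····███···███·            
            ┃██···█·██···███···██·█            
            ┃██···█·█·····█···███··            
            ┗━━━━━━━━━━━━━━━━━━━━━━━━━━━━━━━━━━
                                               
                                               
                                               


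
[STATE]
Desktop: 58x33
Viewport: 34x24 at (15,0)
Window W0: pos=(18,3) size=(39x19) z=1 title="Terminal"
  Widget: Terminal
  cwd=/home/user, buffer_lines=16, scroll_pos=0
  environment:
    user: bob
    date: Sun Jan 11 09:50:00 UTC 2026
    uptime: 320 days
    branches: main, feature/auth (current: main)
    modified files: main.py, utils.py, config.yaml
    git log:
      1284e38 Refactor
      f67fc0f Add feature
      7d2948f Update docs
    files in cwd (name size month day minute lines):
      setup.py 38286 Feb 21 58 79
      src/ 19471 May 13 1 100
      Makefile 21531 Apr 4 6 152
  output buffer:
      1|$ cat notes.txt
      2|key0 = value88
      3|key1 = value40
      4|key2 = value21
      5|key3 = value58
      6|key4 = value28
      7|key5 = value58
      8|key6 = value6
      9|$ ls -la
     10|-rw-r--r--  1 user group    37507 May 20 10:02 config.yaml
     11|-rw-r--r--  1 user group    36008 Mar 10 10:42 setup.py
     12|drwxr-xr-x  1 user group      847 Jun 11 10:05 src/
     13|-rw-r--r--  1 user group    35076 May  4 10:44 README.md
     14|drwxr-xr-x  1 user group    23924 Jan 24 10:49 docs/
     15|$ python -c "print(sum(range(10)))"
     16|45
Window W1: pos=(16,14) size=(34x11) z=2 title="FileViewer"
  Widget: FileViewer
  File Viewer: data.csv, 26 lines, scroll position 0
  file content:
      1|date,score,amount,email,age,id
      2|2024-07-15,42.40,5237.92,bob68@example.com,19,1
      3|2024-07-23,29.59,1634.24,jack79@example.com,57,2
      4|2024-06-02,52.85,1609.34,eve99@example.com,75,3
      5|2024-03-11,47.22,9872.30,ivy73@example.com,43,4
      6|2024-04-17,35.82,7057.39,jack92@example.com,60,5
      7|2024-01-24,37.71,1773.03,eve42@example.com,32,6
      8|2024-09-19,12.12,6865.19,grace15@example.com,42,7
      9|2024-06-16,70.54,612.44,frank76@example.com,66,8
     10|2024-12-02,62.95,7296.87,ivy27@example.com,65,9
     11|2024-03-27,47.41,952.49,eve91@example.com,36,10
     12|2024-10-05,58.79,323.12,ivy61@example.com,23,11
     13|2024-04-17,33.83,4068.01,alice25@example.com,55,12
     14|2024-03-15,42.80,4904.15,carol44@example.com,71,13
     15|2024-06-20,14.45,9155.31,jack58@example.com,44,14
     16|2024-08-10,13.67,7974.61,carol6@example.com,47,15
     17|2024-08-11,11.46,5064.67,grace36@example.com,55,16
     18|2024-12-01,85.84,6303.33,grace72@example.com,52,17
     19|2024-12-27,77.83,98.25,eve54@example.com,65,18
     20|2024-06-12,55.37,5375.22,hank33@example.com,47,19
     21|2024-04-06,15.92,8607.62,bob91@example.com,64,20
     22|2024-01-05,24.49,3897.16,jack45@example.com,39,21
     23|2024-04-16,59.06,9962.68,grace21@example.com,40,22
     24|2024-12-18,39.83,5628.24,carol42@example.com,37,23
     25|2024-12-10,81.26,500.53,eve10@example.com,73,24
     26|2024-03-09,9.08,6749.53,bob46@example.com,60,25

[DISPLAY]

                                  
                                  
                                  
   ┏━━━━━━━━━━━━━━━━━━━━━━━━━━━━━━
   ┃ Terminal                     
   ┠──────────────────────────────
   ┃$ cat notes.txt               
   ┃key0 = value88                
   ┃key1 = value40                
   ┃key2 = value21                
   ┃key3 = value58                
   ┃key4 = value28                
   ┃key5 = value58                
   ┃key6 = value6                 
 ┏━━━━━━━━━━━━━━━━━━━━━━━━━━━━━━━━
 ┃ FileViewer                     
 ┠────────────────────────────────
 ┃date,score,amount,email,age,id ▲
 ┃2024-07-15,42.40,5237.92,bob68@█
 ┃2024-07-23,29.59,1634.24,jack79░
 ┃2024-06-02,52.85,1609.34,eve99@░
 ┃2024-03-11,47.22,9872.30,ivy73@░
 ┃2024-04-17,35.82,7057.39,jack92░
 ┃2024-01-24,37.71,1773.03,eve42@▼


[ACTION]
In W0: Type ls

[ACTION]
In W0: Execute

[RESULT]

                                  
                                  
                                  
   ┏━━━━━━━━━━━━━━━━━━━━━━━━━━━━━━
   ┃ Terminal                     
   ┠──────────────────────────────
   ┃key3 = value58                
   ┃key4 = value28                
   ┃key5 = value58                
   ┃key6 = value6                 
   ┃$ ls -la                      
   ┃-rw-r--r--  1 user group    37
   ┃-rw-r--r--  1 user group    36
   ┃drwxr-xr-x  1 user group      
 ┏━━━━━━━━━━━━━━━━━━━━━━━━━━━━━━━━
 ┃ FileViewer                     
 ┠────────────────────────────────
 ┃date,score,amount,email,age,id ▲
 ┃2024-07-15,42.40,5237.92,bob68@█
 ┃2024-07-23,29.59,1634.24,jack79░
 ┃2024-06-02,52.85,1609.34,eve99@░
 ┃2024-03-11,47.22,9872.30,ivy73@░
 ┃2024-04-17,35.82,7057.39,jack92░
 ┃2024-01-24,37.71,1773.03,eve42@▼
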